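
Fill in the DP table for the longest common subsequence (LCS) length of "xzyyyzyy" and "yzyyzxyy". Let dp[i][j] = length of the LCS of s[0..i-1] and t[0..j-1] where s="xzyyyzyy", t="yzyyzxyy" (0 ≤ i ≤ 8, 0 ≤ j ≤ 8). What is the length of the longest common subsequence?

   ''  y  z  y  y  z  x  y  y
''  0  0  0  0  0  0  0  0  0
 x  0  0  0  0  0  0  1  1  1
 z  0  0  1  1  1  1  1  1  1
 y  0  1  1  2  2  2  2  2  2
 y  0  1  1  2  3  3  3  3  3
 y  0  1  1  2  3  3  3  4  4
 z  0  1  2  2  3  4  4  4  4
 y  0  1  2  3  3  4  4  5  5
 y  0  1  2  3  4  4  4  5  6

6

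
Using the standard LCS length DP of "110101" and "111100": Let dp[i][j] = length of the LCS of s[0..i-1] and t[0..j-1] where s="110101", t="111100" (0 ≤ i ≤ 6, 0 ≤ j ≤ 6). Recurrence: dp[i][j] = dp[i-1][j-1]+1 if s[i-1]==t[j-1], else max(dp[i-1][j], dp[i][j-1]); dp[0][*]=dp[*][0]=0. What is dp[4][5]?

3

   ''  1  1  1  1  0  0
''  0  0  0  0  0  0  0
 1  0  1  1  1  1  1  1
 1  0  1  2  2  2  2  2
 0  0  1  2  2  2  3  3
 1  0  1  2  3  3  3  3
 0  0  1  2  3  3  4  4
 1  0  1  2  3  4  4  4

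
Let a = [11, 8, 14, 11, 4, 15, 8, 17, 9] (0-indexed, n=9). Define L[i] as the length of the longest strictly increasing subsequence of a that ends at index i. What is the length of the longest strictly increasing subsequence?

4

   i    0    1    2    3    4    5    6    7    8
a[i]   11    8   14   11    4   15    8   17    9
L[i]    1    1    2    2    1    3    2    4    3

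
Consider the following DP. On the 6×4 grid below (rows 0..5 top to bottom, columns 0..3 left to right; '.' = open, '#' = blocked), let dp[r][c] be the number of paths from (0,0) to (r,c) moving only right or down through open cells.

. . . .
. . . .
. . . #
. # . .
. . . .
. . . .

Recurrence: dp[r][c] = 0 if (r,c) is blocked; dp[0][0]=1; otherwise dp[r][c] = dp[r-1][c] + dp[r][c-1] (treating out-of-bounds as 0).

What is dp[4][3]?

r\c   0   1   2   3
  0   1   1   1   1
  1   1   2   3   4
  2   1   3   6   0
  3   1   0   6   6
  4   1   1   7  13
  5   1   2   9  22

13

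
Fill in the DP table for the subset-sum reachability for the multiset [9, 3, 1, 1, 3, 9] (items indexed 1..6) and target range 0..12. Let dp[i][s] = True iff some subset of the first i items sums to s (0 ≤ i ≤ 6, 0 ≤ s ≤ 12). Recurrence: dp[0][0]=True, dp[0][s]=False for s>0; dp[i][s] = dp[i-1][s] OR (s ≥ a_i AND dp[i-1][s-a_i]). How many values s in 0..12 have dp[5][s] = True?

13

i\s   0   1   2   3   4   5   6   7   8   9  10  11  12
  0   T   F   F   F   F   F   F   F   F   F   F   F   F
  1   T   F   F   F   F   F   F   F   F   T   F   F   F
  2   T   F   F   T   F   F   F   F   F   T   F   F   T
  3   T   T   F   T   T   F   F   F   F   T   T   F   T
  4   T   T   T   T   T   T   F   F   F   T   T   T   T
  5   T   T   T   T   T   T   T   T   T   T   T   T   T
  6   T   T   T   T   T   T   T   T   T   T   T   T   T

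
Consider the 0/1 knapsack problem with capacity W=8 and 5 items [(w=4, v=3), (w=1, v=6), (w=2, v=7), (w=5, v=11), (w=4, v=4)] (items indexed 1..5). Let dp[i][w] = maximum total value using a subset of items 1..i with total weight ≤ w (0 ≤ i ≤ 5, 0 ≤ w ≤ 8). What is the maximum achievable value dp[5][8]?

i\w   0   1   2   3   4   5   6   7   8
  0   0   0   0   0   0   0   0   0   0
  1   0   0   0   0   3   3   3   3   3
  2   0   6   6   6   6   9   9   9   9
  3   0   6   7  13  13  13  13  16  16
  4   0   6   7  13  13  13  17  18  24
  5   0   6   7  13  13  13  17  18  24

24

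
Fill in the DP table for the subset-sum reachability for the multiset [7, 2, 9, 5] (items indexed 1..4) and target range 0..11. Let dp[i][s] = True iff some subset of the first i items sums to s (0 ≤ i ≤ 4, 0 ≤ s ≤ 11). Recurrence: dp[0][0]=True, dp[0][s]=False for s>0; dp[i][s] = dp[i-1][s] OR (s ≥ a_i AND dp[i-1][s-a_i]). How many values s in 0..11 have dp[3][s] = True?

i\s   0   1   2   3   4   5   6   7   8   9  10  11
  0   T   F   F   F   F   F   F   F   F   F   F   F
  1   T   F   F   F   F   F   F   T   F   F   F   F
  2   T   F   T   F   F   F   F   T   F   T   F   F
  3   T   F   T   F   F   F   F   T   F   T   F   T
  4   T   F   T   F   F   T   F   T   F   T   F   T

5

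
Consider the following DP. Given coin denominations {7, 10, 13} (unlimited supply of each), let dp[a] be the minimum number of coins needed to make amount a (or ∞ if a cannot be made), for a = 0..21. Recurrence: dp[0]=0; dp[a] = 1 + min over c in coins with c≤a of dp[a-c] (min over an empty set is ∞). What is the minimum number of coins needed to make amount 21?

3

 a  0  1  2  3  4  5  6  7  8  9 10 11 12 13 14 15 16 17 18 19 20 21
dp  0  -  -  -  -  -  -  1  -  -  1  -  -  1  2  -  -  2  -  -  2  3
(- denotes ∞ / unreachable)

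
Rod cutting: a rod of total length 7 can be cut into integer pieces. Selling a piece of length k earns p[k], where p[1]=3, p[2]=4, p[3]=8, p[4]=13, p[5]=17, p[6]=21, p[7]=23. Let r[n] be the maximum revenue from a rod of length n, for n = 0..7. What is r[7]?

24

   n    0    1    2    3    4    5    6    7
r[n]    0    3    6    9   13   17   21   24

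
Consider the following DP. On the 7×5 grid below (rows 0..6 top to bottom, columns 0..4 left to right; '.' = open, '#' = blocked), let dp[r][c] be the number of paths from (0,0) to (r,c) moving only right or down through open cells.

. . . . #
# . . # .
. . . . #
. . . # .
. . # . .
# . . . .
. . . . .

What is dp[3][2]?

r\c   0   1   2   3   4
  0   1   1   1   1   0
  1   0   1   2   0   0
  2   0   1   3   3   0
  3   0   1   4   0   0
  4   0   1   0   0   0
  5   0   1   1   1   1
  6   0   1   2   3   4

4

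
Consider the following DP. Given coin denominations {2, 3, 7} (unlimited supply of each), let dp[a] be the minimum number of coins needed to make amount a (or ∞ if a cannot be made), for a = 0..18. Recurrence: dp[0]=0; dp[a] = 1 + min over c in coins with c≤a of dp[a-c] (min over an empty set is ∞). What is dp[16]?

3

 a  0  1  2  3  4  5  6  7  8  9 10 11 12 13 14 15 16 17 18
dp  0  -  1  1  2  2  2  1  3  2  2  3  3  3  2  4  3  3  4
(- denotes ∞ / unreachable)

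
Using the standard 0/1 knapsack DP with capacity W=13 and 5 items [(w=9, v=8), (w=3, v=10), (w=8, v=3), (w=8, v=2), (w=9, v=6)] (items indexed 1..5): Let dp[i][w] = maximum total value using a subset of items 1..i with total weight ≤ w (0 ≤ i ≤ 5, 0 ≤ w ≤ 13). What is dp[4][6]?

i\w   0   1   2   3   4   5   6   7   8   9  10  11  12  13
  0   0   0   0   0   0   0   0   0   0   0   0   0   0   0
  1   0   0   0   0   0   0   0   0   0   8   8   8   8   8
  2   0   0   0  10  10  10  10  10  10  10  10  10  18  18
  3   0   0   0  10  10  10  10  10  10  10  10  13  18  18
  4   0   0   0  10  10  10  10  10  10  10  10  13  18  18
  5   0   0   0  10  10  10  10  10  10  10  10  13  18  18

10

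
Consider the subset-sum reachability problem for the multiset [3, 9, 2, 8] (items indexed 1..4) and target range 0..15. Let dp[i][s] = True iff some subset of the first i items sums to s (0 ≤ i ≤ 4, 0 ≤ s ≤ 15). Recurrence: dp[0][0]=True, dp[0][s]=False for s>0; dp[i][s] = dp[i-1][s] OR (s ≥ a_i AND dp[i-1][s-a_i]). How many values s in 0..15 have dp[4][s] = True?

11

i\s   0   1   2   3   4   5   6   7   8   9  10  11  12  13  14  15
  0   T   F   F   F   F   F   F   F   F   F   F   F   F   F   F   F
  1   T   F   F   T   F   F   F   F   F   F   F   F   F   F   F   F
  2   T   F   F   T   F   F   F   F   F   T   F   F   T   F   F   F
  3   T   F   T   T   F   T   F   F   F   T   F   T   T   F   T   F
  4   T   F   T   T   F   T   F   F   T   T   T   T   T   T   T   F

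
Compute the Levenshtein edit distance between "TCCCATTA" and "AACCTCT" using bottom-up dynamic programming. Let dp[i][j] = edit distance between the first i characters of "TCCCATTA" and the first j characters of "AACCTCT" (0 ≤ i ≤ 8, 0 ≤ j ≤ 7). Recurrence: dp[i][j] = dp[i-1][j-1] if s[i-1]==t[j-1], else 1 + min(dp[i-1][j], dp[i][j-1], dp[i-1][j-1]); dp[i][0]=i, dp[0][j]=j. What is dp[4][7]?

   ''  A  A  C  C  T  C  T
''  0  1  2  3  4  5  6  7
 T  1  1  2  3  4  4  5  6
 C  2  2  2  2  3  4  4  5
 C  3  3  3  2  2  3  4  5
 C  4  4  4  3  2  3  3  4
 A  5  4  4  4  3  3  4  4
 T  6  5  5  5  4  3  4  4
 T  7  6  6  6  5  4  4  4
 A  8  7  6  7  6  5  5  5

4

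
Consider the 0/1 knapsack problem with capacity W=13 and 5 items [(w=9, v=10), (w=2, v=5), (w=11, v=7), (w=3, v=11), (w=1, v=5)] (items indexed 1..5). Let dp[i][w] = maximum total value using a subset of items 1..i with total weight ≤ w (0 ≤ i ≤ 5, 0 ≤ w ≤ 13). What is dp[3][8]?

5

i\w   0   1   2   3   4   5   6   7   8   9  10  11  12  13
  0   0   0   0   0   0   0   0   0   0   0   0   0   0   0
  1   0   0   0   0   0   0   0   0   0  10  10  10  10  10
  2   0   0   5   5   5   5   5   5   5  10  10  15  15  15
  3   0   0   5   5   5   5   5   5   5  10  10  15  15  15
  4   0   0   5  11  11  16  16  16  16  16  16  16  21  21
  5   0   5   5  11  16  16  21  21  21  21  21  21  21  26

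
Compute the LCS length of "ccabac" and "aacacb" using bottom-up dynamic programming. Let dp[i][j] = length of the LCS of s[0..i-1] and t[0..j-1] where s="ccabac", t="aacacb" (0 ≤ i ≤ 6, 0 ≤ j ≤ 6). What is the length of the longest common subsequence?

   ''  a  a  c  a  c  b
''  0  0  0  0  0  0  0
 c  0  0  0  1  1  1  1
 c  0  0  0  1  1  2  2
 a  0  1  1  1  2  2  2
 b  0  1  1  1  2  2  3
 a  0  1  2  2  2  2  3
 c  0  1  2  3  3  3  3

3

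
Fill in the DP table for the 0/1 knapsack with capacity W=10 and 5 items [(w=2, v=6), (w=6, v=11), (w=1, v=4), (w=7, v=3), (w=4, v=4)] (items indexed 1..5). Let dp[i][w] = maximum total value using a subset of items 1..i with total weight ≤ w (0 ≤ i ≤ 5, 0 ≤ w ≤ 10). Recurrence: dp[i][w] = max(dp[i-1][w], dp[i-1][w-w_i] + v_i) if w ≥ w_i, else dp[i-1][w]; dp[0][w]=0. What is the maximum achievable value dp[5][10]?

21

i\w   0   1   2   3   4   5   6   7   8   9  10
  0   0   0   0   0   0   0   0   0   0   0   0
  1   0   0   6   6   6   6   6   6   6   6   6
  2   0   0   6   6   6   6  11  11  17  17  17
  3   0   4   6  10  10  10  11  15  17  21  21
  4   0   4   6  10  10  10  11  15  17  21  21
  5   0   4   6  10  10  10  11  15  17  21  21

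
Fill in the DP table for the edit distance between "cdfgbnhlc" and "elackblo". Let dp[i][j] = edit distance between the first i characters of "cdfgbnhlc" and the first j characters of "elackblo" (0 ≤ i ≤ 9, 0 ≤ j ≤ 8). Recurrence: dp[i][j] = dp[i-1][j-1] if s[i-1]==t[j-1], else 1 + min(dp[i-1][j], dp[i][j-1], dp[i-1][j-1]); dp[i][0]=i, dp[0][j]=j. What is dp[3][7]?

6

   ''  e  l  a  c  k  b  l  o
''  0  1  2  3  4  5  6  7  8
 c  1  1  2  3  3  4  5  6  7
 d  2  2  2  3  4  4  5  6  7
 f  3  3  3  3  4  5  5  6  7
 g  4  4  4  4  4  5  6  6  7
 b  5  5  5  5  5  5  5  6  7
 n  6  6  6  6  6  6  6  6  7
 h  7  7  7  7  7  7  7  7  7
 l  8  8  7  8  8  8  8  7  8
 c  9  9  8  8  8  9  9  8  8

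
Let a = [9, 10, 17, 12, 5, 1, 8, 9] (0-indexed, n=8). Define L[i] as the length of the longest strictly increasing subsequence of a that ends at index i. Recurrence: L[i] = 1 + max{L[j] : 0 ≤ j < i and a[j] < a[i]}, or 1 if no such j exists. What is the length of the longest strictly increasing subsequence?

   i    0    1    2    3    4    5    6    7
a[i]    9   10   17   12    5    1    8    9
L[i]    1    2    3    3    1    1    2    3

3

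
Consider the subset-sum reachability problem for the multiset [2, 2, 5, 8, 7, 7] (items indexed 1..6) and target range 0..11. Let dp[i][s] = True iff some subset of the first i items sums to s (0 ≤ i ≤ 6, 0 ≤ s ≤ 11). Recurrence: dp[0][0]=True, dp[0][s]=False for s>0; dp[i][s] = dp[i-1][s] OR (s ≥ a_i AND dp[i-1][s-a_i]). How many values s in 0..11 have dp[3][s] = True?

i\s   0   1   2   3   4   5   6   7   8   9  10  11
  0   T   F   F   F   F   F   F   F   F   F   F   F
  1   T   F   T   F   F   F   F   F   F   F   F   F
  2   T   F   T   F   T   F   F   F   F   F   F   F
  3   T   F   T   F   T   T   F   T   F   T   F   F
  4   T   F   T   F   T   T   F   T   T   T   T   F
  5   T   F   T   F   T   T   F   T   T   T   T   T
  6   T   F   T   F   T   T   F   T   T   T   T   T

6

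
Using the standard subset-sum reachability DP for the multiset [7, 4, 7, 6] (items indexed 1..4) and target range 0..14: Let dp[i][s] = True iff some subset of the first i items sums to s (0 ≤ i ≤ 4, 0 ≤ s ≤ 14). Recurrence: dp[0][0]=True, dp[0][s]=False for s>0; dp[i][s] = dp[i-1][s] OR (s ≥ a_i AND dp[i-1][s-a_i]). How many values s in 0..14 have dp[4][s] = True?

i\s   0   1   2   3   4   5   6   7   8   9  10  11  12  13  14
  0   T   F   F   F   F   F   F   F   F   F   F   F   F   F   F
  1   T   F   F   F   F   F   F   T   F   F   F   F   F   F   F
  2   T   F   F   F   T   F   F   T   F   F   F   T   F   F   F
  3   T   F   F   F   T   F   F   T   F   F   F   T   F   F   T
  4   T   F   F   F   T   F   T   T   F   F   T   T   F   T   T

8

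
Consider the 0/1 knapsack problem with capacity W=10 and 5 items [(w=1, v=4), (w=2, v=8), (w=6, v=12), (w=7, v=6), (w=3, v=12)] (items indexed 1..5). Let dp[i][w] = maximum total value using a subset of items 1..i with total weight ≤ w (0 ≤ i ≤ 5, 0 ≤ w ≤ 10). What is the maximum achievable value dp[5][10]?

i\w   0   1   2   3   4   5   6   7   8   9  10
  0   0   0   0   0   0   0   0   0   0   0   0
  1   0   4   4   4   4   4   4   4   4   4   4
  2   0   4   8  12  12  12  12  12  12  12  12
  3   0   4   8  12  12  12  12  16  20  24  24
  4   0   4   8  12  12  12  12  16  20  24  24
  5   0   4   8  12  16  20  24  24  24  24  28

28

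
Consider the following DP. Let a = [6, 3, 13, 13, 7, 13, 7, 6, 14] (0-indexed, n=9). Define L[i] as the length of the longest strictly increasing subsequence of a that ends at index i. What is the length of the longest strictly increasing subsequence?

4

   i    0    1    2    3    4    5    6    7    8
a[i]    6    3   13   13    7   13    7    6   14
L[i]    1    1    2    2    2    3    2    2    4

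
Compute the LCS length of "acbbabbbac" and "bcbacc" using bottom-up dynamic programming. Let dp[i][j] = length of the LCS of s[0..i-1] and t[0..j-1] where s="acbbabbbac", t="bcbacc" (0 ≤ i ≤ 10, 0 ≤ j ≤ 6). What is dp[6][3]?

2

   ''  b  c  b  a  c  c
''  0  0  0  0  0  0  0
 a  0  0  0  0  1  1  1
 c  0  0  1  1  1  2  2
 b  0  1  1  2  2  2  2
 b  0  1  1  2  2  2  2
 a  0  1  1  2  3  3  3
 b  0  1  1  2  3  3  3
 b  0  1  1  2  3  3  3
 b  0  1  1  2  3  3  3
 a  0  1  1  2  3  3  3
 c  0  1  2  2  3  4  4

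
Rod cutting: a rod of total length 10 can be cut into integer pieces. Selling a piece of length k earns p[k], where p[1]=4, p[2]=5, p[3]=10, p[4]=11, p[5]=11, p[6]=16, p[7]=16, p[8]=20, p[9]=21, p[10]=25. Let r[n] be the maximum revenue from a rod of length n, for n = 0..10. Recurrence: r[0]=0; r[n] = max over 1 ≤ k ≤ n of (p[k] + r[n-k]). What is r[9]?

36

   n    0    1    2    3    4    5    6    7    8    9   10
r[n]    0    4    8   12   16   20   24   28   32   36   40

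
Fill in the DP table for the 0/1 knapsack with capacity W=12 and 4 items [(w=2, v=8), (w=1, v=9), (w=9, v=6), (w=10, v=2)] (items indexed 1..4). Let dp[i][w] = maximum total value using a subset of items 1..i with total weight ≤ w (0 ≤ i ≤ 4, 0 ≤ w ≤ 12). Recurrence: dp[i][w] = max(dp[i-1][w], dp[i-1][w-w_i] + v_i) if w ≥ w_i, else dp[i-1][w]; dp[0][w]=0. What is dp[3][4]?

17

i\w   0   1   2   3   4   5   6   7   8   9  10  11  12
  0   0   0   0   0   0   0   0   0   0   0   0   0   0
  1   0   0   8   8   8   8   8   8   8   8   8   8   8
  2   0   9   9  17  17  17  17  17  17  17  17  17  17
  3   0   9   9  17  17  17  17  17  17  17  17  17  23
  4   0   9   9  17  17  17  17  17  17  17  17  17  23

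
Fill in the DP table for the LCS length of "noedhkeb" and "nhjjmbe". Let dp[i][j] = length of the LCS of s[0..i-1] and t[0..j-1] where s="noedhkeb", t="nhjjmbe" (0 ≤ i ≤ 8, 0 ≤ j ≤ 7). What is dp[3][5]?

   ''  n  h  j  j  m  b  e
''  0  0  0  0  0  0  0  0
 n  0  1  1  1  1  1  1  1
 o  0  1  1  1  1  1  1  1
 e  0  1  1  1  1  1  1  2
 d  0  1  1  1  1  1  1  2
 h  0  1  2  2  2  2  2  2
 k  0  1  2  2  2  2  2  2
 e  0  1  2  2  2  2  2  3
 b  0  1  2  2  2  2  3  3

1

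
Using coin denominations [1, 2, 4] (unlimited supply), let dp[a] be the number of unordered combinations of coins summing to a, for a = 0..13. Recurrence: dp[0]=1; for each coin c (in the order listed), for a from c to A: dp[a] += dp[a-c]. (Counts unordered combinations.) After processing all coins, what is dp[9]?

after  coin     0     1     2     3     4     5     6     7     8     9    10    11    12    13
          1     1     1     1     1     1     1     1     1     1     1     1     1     1     1
          2     1     1     2     2     3     3     4     4     5     5     6     6     7     7
          4     1     1     2     2     4     4     6     6     9     9    12    12    16    16

9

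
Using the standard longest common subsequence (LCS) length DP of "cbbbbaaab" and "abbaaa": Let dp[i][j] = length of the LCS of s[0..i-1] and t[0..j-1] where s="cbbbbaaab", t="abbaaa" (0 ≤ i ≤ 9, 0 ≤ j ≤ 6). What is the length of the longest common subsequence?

5

   ''  a  b  b  a  a  a
''  0  0  0  0  0  0  0
 c  0  0  0  0  0  0  0
 b  0  0  1  1  1  1  1
 b  0  0  1  2  2  2  2
 b  0  0  1  2  2  2  2
 b  0  0  1  2  2  2  2
 a  0  1  1  2  3  3  3
 a  0  1  1  2  3  4  4
 a  0  1  1  2  3  4  5
 b  0  1  2  2  3  4  5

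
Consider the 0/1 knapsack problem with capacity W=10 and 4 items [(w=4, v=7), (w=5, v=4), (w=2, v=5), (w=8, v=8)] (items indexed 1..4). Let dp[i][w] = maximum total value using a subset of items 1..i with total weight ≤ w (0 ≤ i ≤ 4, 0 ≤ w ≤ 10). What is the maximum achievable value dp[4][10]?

i\w   0   1   2   3   4   5   6   7   8   9  10
  0   0   0   0   0   0   0   0   0   0   0   0
  1   0   0   0   0   7   7   7   7   7   7   7
  2   0   0   0   0   7   7   7   7   7  11  11
  3   0   0   5   5   7   7  12  12  12  12  12
  4   0   0   5   5   7   7  12  12  12  12  13

13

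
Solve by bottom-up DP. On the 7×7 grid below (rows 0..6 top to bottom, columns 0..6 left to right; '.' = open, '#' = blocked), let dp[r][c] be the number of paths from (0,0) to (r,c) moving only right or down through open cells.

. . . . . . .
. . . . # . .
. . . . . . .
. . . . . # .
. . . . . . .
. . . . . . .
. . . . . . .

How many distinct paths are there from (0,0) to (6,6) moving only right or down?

r\c   0   1   2   3   4   5   6
  0   1   1   1   1   1   1   1
  1   1   2   3   4   0   1   2
  2   1   3   6  10  10  11  13
  3   1   4  10  20  30   0  13
  4   1   5  15  35  65  65  78
  5   1   6  21  56 121 186 264
  6   1   7  28  84 205 391 655

655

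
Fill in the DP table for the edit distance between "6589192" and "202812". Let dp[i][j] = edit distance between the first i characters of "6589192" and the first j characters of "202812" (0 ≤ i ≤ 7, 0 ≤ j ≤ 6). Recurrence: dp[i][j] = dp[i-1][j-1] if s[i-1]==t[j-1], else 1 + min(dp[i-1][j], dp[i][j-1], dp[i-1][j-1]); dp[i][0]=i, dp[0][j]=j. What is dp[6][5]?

5

   ''  2  0  2  8  1  2
''  0  1  2  3  4  5  6
 6  1  1  2  3  4  5  6
 5  2  2  2  3  4  5  6
 8  3  3  3  3  3  4  5
 9  4  4  4  4  4  4  5
 1  5  5  5  5  5  4  5
 9  6  6  6  6  6  5  5
 2  7  6  7  6  7  6  5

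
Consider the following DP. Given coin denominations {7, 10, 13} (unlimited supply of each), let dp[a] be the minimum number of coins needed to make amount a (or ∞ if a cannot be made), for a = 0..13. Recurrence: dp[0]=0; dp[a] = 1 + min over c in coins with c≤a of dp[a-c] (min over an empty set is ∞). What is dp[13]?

1

 a  0  1  2  3  4  5  6  7  8  9 10 11 12 13
dp  0  -  -  -  -  -  -  1  -  -  1  -  -  1
(- denotes ∞ / unreachable)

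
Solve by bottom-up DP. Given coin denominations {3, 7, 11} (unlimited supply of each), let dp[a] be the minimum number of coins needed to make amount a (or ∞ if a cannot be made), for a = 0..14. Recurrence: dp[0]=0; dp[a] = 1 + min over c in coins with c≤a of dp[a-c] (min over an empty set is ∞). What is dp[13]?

3

 a  0  1  2  3  4  5  6  7  8  9 10 11 12 13 14
dp  0  -  -  1  -  -  2  1  -  3  2  1  4  3  2
(- denotes ∞ / unreachable)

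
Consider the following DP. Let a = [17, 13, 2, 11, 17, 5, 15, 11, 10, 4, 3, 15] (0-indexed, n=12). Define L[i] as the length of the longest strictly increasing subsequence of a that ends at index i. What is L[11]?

4

   i    0    1    2    3    4    5    6    7    8    9   10   11
a[i]   17   13    2   11   17    5   15   11   10    4    3   15
L[i]    1    1    1    2    3    2    3    3    3    2    2    4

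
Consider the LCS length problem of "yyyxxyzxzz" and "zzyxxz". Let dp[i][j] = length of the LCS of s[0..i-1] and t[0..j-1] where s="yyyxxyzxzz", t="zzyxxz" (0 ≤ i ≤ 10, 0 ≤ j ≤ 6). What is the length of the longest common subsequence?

4

   ''  z  z  y  x  x  z
''  0  0  0  0  0  0  0
 y  0  0  0  1  1  1  1
 y  0  0  0  1  1  1  1
 y  0  0  0  1  1  1  1
 x  0  0  0  1  2  2  2
 x  0  0  0  1  2  3  3
 y  0  0  0  1  2  3  3
 z  0  1  1  1  2  3  4
 x  0  1  1  1  2  3  4
 z  0  1  2  2  2  3  4
 z  0  1  2  2  2  3  4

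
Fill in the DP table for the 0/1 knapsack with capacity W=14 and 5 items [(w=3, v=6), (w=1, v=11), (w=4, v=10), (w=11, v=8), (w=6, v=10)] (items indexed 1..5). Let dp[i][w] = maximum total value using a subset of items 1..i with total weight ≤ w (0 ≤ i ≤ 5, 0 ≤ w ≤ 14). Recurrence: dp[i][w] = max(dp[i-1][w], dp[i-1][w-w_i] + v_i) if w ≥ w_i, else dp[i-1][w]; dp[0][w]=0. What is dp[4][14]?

i\w   0   1   2   3   4   5   6   7   8   9  10  11  12  13  14
  0   0   0   0   0   0   0   0   0   0   0   0   0   0   0   0
  1   0   0   0   6   6   6   6   6   6   6   6   6   6   6   6
  2   0  11  11  11  17  17  17  17  17  17  17  17  17  17  17
  3   0  11  11  11  17  21  21  21  27  27  27  27  27  27  27
  4   0  11  11  11  17  21  21  21  27  27  27  27  27  27  27
  5   0  11  11  11  17  21  21  21  27  27  27  31  31  31  37

27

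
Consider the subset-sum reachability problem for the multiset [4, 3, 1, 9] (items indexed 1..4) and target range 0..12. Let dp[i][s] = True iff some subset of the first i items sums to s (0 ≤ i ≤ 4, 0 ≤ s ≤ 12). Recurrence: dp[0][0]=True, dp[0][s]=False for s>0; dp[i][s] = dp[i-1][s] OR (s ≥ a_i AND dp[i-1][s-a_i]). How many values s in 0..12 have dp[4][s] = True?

i\s   0   1   2   3   4   5   6   7   8   9  10  11  12
  0   T   F   F   F   F   F   F   F   F   F   F   F   F
  1   T   F   F   F   T   F   F   F   F   F   F   F   F
  2   T   F   F   T   T   F   F   T   F   F   F   F   F
  3   T   T   F   T   T   T   F   T   T   F   F   F   F
  4   T   T   F   T   T   T   F   T   T   T   T   F   T

10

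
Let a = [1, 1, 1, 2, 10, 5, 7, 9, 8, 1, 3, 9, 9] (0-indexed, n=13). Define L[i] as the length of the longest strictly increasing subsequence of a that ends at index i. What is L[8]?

5

   i    0    1    2    3    4    5    6    7    8    9   10   11   12
a[i]    1    1    1    2   10    5    7    9    8    1    3    9    9
L[i]    1    1    1    2    3    3    4    5    5    1    3    6    6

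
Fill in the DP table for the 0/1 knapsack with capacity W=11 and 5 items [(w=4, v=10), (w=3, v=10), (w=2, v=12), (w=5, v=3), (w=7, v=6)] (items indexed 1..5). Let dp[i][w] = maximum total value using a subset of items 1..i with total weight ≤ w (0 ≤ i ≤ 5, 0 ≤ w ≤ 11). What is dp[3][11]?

32

i\w   0   1   2   3   4   5   6   7   8   9  10  11
  0   0   0   0   0   0   0   0   0   0   0   0   0
  1   0   0   0   0  10  10  10  10  10  10  10  10
  2   0   0   0  10  10  10  10  20  20  20  20  20
  3   0   0  12  12  12  22  22  22  22  32  32  32
  4   0   0  12  12  12  22  22  22  22  32  32  32
  5   0   0  12  12  12  22  22  22  22  32  32  32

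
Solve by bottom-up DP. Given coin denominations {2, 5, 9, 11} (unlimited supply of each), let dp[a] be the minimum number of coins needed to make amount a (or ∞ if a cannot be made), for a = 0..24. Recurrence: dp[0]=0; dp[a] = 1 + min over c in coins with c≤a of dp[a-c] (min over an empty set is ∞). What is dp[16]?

2

 a  0  1  2  3  4  5  6  7  8  9 10 11 12 13 14 15 16 17 18 19 20 21 22 23 24
dp  0  -  1  -  2  1  3  2  4  1  2  1  3  2  2  3  2  4  2  3  2  3  2  3  3
(- denotes ∞ / unreachable)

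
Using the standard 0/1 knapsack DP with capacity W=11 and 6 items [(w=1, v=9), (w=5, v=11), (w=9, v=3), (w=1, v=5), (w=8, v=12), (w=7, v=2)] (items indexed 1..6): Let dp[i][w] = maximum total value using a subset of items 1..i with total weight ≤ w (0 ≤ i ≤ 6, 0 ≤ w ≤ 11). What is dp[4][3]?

14

i\w   0   1   2   3   4   5   6   7   8   9  10  11
  0   0   0   0   0   0   0   0   0   0   0   0   0
  1   0   9   9   9   9   9   9   9   9   9   9   9
  2   0   9   9   9   9  11  20  20  20  20  20  20
  3   0   9   9   9   9  11  20  20  20  20  20  20
  4   0   9  14  14  14  14  20  25  25  25  25  25
  5   0   9  14  14  14  14  20  25  25  25  26  26
  6   0   9  14  14  14  14  20  25  25  25  26  26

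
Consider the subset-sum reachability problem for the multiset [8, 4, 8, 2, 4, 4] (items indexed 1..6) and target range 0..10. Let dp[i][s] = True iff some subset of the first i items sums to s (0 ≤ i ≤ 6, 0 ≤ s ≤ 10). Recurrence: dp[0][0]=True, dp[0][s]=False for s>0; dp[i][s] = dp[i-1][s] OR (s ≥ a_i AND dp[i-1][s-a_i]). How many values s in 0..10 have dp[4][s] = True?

i\s   0   1   2   3   4   5   6   7   8   9  10
  0   T   F   F   F   F   F   F   F   F   F   F
  1   T   F   F   F   F   F   F   F   T   F   F
  2   T   F   F   F   T   F   F   F   T   F   F
  3   T   F   F   F   T   F   F   F   T   F   F
  4   T   F   T   F   T   F   T   F   T   F   T
  5   T   F   T   F   T   F   T   F   T   F   T
  6   T   F   T   F   T   F   T   F   T   F   T

6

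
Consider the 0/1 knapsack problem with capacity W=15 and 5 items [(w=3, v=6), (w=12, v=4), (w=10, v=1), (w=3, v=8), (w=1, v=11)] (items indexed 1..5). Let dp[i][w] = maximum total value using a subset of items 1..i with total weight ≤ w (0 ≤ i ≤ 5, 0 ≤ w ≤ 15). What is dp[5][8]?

i\w   0   1   2   3   4   5   6   7   8   9  10  11  12  13  14  15
  0   0   0   0   0   0   0   0   0   0   0   0   0   0   0   0   0
  1   0   0   0   6   6   6   6   6   6   6   6   6   6   6   6   6
  2   0   0   0   6   6   6   6   6   6   6   6   6   6   6   6  10
  3   0   0   0   6   6   6   6   6   6   6   6   6   6   7   7  10
  4   0   0   0   8   8   8  14  14  14  14  14  14  14  14  14  14
  5   0  11  11  11  19  19  19  25  25  25  25  25  25  25  25  25

25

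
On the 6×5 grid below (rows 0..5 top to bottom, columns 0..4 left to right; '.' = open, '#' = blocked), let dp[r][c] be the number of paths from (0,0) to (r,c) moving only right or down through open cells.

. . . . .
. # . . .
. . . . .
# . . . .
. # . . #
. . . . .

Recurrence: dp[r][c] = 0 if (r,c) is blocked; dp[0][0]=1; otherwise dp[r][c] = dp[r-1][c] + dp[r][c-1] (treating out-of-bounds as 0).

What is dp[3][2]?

3

r\c   0   1   2   3   4
  0   1   1   1   1   1
  1   1   0   1   2   3
  2   1   1   2   4   7
  3   0   1   3   7  14
  4   0   0   3  10   0
  5   0   0   3  13  13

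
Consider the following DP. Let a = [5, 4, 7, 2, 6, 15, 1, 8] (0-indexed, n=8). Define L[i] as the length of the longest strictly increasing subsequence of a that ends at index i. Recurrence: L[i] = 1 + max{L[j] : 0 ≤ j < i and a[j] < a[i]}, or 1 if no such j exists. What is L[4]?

2

   i    0    1    2    3    4    5    6    7
a[i]    5    4    7    2    6   15    1    8
L[i]    1    1    2    1    2    3    1    3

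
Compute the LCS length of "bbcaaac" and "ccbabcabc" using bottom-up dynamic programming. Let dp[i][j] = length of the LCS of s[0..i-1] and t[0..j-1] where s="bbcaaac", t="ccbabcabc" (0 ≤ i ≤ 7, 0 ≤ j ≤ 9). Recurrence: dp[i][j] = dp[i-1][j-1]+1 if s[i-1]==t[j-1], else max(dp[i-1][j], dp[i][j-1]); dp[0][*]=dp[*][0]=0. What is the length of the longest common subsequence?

5

   ''  c  c  b  a  b  c  a  b  c
''  0  0  0  0  0  0  0  0  0  0
 b  0  0  0  1  1  1  1  1  1  1
 b  0  0  0  1  1  2  2  2  2  2
 c  0  1  1  1  1  2  3  3  3  3
 a  0  1  1  1  2  2  3  4  4  4
 a  0  1  1  1  2  2  3  4  4  4
 a  0  1  1  1  2  2  3  4  4  4
 c  0  1  2  2  2  2  3  4  4  5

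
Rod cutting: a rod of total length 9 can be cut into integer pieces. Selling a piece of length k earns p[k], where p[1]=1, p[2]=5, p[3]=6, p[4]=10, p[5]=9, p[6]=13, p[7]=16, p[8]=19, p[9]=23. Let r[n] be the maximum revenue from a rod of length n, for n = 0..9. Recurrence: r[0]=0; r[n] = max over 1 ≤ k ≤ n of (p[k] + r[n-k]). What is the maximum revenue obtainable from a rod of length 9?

   n    0    1    2    3    4    5    6    7    8    9
r[n]    0    1    5    6   10   11   15   16   20   23

23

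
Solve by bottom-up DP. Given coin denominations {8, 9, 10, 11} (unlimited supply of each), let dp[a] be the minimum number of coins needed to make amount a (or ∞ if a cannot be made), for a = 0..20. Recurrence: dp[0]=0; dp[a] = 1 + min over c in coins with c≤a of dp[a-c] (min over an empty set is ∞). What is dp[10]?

 a  0  1  2  3  4  5  6  7  8  9 10 11 12 13 14 15 16 17 18 19 20
dp  0  -  -  -  -  -  -  -  1  1  1  1  -  -  -  -  2  2  2  2  2
(- denotes ∞ / unreachable)

1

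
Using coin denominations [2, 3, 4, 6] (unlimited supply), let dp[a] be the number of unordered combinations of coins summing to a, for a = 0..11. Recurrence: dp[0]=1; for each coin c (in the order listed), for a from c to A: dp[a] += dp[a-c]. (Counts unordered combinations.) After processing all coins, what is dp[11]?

5

after  coin     0     1     2     3     4     5     6     7     8     9    10    11
          2     1     0     1     0     1     0     1     0     1     0     1     0
          3     1     0     1     1     1     1     2     1     2     2     2     2
          4     1     0     1     1     2     1     3     2     4     3     5     4
          6     1     0     1     1     2     1     4     2     5     4     7     5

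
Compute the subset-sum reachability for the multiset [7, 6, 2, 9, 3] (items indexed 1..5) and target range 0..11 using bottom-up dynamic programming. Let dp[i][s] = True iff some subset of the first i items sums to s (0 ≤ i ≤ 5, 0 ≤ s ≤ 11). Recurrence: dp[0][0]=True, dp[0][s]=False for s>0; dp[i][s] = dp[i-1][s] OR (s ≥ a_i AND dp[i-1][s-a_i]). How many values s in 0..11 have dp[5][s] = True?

i\s   0   1   2   3   4   5   6   7   8   9  10  11
  0   T   F   F   F   F   F   F   F   F   F   F   F
  1   T   F   F   F   F   F   F   T   F   F   F   F
  2   T   F   F   F   F   F   T   T   F   F   F   F
  3   T   F   T   F   F   F   T   T   T   T   F   F
  4   T   F   T   F   F   F   T   T   T   T   F   T
  5   T   F   T   T   F   T   T   T   T   T   T   T

10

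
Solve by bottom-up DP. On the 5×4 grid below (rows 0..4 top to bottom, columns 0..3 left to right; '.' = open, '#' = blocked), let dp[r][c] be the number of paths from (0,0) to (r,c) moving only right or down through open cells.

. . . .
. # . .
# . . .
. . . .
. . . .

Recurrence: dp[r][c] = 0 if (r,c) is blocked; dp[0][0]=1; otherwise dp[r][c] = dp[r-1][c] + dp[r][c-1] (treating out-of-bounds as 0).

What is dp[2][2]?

r\c   0   1   2   3
  0   1   1   1   1
  1   1   0   1   2
  2   0   0   1   3
  3   0   0   1   4
  4   0   0   1   5

1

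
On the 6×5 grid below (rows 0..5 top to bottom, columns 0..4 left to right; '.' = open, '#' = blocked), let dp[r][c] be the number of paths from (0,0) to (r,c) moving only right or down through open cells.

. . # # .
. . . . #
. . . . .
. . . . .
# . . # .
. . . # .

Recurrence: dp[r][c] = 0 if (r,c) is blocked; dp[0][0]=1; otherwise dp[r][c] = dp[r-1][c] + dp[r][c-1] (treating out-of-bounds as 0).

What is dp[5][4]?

23

r\c   0   1   2   3   4
  0   1   1   0   0   0
  1   1   2   2   2   0
  2   1   3   5   7   7
  3   1   4   9  16  23
  4   0   4  13   0  23
  5   0   4  17   0  23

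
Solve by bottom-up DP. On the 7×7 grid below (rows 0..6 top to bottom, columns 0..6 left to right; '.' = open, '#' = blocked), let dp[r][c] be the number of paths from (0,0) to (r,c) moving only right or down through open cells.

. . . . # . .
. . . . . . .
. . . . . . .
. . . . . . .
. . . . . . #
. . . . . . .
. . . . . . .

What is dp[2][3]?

10

r\c   0   1   2   3   4   5   6
  0   1   1   1   1   0   0   0
  1   1   2   3   4   4   4   4
  2   1   3   6  10  14  18  22
  3   1   4  10  20  34  52  74
  4   1   5  15  35  69 121   0
  5   1   6  21  56 125 246 246
  6   1   7  28  84 209 455 701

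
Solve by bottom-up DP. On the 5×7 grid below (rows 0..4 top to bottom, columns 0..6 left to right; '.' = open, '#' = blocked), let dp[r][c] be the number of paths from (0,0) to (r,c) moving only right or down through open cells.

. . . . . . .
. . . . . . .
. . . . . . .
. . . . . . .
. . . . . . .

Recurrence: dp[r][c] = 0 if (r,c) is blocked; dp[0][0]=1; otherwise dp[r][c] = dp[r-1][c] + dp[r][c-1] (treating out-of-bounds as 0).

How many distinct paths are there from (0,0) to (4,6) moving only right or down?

r\c   0   1   2   3   4   5   6
  0   1   1   1   1   1   1   1
  1   1   2   3   4   5   6   7
  2   1   3   6  10  15  21  28
  3   1   4  10  20  35  56  84
  4   1   5  15  35  70 126 210

210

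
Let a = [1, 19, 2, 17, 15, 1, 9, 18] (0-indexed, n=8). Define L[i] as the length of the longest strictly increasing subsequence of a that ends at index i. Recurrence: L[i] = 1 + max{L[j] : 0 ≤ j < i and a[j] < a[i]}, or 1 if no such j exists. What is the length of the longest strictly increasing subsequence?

   i    0    1    2    3    4    5    6    7
a[i]    1   19    2   17   15    1    9   18
L[i]    1    2    2    3    3    1    3    4

4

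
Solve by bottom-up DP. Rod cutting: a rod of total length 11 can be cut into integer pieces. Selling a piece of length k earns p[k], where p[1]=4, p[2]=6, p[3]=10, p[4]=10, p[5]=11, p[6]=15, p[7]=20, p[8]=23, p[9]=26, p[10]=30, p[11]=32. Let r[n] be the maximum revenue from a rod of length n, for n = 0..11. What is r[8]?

32

   n    0    1    2    3    4    5    6    7    8    9   10   11
r[n]    0    4    8   12   16   20   24   28   32   36   40   44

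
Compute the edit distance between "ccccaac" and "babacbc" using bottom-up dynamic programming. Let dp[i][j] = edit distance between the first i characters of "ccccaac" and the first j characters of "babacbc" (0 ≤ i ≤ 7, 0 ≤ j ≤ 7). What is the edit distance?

   ''  b  a  b  a  c  b  c
''  0  1  2  3  4  5  6  7
 c  1  1  2  3  4  4  5  6
 c  2  2  2  3  4  4  5  5
 c  3  3  3  3  4  4  5  5
 c  4  4  4  4  4  4  5  5
 a  5  5  4  5  4  5  5  6
 a  6  6  5  5  5  5  6  6
 c  7  7  6  6  6  5  6  6

6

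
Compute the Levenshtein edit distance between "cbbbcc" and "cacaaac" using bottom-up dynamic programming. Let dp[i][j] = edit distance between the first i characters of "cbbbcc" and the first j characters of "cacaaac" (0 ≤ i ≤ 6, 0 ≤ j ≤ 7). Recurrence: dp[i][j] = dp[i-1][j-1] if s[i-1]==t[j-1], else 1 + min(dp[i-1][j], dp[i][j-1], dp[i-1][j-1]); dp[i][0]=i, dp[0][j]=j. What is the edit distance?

   ''  c  a  c  a  a  a  c
''  0  1  2  3  4  5  6  7
 c  1  0  1  2  3  4  5  6
 b  2  1  1  2  3  4  5  6
 b  3  2  2  2  3  4  5  6
 b  4  3  3  3  3  4  5  6
 c  5  4  4  3  4  4  5  5
 c  6  5  5  4  4  5  5  5

5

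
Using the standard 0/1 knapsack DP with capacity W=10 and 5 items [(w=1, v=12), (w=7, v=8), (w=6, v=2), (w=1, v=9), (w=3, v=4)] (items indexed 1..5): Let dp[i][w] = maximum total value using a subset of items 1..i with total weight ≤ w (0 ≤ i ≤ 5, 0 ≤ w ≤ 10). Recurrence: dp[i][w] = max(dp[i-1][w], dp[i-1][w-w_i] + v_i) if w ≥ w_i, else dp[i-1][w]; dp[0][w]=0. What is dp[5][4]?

21

i\w   0   1   2   3   4   5   6   7   8   9  10
  0   0   0   0   0   0   0   0   0   0   0   0
  1   0  12  12  12  12  12  12  12  12  12  12
  2   0  12  12  12  12  12  12  12  20  20  20
  3   0  12  12  12  12  12  12  14  20  20  20
  4   0  12  21  21  21  21  21  21  23  29  29
  5   0  12  21  21  21  25  25  25  25  29  29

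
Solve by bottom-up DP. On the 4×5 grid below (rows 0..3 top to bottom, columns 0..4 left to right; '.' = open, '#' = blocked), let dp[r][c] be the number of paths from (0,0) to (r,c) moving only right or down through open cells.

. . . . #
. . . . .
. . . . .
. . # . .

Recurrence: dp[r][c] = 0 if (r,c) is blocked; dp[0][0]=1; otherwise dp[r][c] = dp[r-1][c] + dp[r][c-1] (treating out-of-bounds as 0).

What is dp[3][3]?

10

r\c   0   1   2   3   4
  0   1   1   1   1   0
  1   1   2   3   4   4
  2   1   3   6  10  14
  3   1   4   0  10  24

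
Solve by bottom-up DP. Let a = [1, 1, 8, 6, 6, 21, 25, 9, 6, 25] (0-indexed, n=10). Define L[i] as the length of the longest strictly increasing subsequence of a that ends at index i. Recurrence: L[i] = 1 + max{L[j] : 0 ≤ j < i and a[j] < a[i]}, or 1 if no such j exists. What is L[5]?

   i    0    1    2    3    4    5    6    7    8    9
a[i]    1    1    8    6    6   21   25    9    6   25
L[i]    1    1    2    2    2    3    4    3    2    4

3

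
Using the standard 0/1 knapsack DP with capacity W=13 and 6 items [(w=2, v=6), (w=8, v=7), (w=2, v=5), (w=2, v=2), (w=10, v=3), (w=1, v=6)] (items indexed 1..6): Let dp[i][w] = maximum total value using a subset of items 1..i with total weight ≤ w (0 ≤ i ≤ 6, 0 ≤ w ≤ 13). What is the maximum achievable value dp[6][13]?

i\w   0   1   2   3   4   5   6   7   8   9  10  11  12  13
  0   0   0   0   0   0   0   0   0   0   0   0   0   0   0
  1   0   0   6   6   6   6   6   6   6   6   6   6   6   6
  2   0   0   6   6   6   6   6   6   7   7  13  13  13  13
  3   0   0   6   6  11  11  11  11  11  11  13  13  18  18
  4   0   0   6   6  11  11  13  13  13  13  13  13  18  18
  5   0   0   6   6  11  11  13  13  13  13  13  13  18  18
  6   0   6   6  12  12  17  17  19  19  19  19  19  19  24

24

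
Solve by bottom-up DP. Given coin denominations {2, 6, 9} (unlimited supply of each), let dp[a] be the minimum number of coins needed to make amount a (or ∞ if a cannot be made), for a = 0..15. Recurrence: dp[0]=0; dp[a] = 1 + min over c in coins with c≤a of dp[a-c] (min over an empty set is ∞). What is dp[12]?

 a  0  1  2  3  4  5  6  7  8  9 10 11 12 13 14 15
dp  0  -  1  -  2  -  1  -  2  1  3  2  2  3  3  2
(- denotes ∞ / unreachable)

2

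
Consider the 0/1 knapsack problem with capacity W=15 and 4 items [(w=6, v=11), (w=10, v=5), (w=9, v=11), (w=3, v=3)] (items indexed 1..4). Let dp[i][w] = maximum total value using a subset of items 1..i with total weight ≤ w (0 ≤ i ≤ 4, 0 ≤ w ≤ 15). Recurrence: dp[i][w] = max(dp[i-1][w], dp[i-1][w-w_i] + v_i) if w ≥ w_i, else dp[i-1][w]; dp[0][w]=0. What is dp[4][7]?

i\w   0   1   2   3   4   5   6   7   8   9  10  11  12  13  14  15
  0   0   0   0   0   0   0   0   0   0   0   0   0   0   0   0   0
  1   0   0   0   0   0   0  11  11  11  11  11  11  11  11  11  11
  2   0   0   0   0   0   0  11  11  11  11  11  11  11  11  11  11
  3   0   0   0   0   0   0  11  11  11  11  11  11  11  11  11  22
  4   0   0   0   3   3   3  11  11  11  14  14  14  14  14  14  22

11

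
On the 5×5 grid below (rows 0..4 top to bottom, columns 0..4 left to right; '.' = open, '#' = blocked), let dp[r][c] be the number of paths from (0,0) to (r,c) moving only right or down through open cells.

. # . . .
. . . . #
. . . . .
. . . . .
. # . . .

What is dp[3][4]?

14

r\c   0   1   2   3   4
  0   1   0   0   0   0
  1   1   1   1   1   0
  2   1   2   3   4   4
  3   1   3   6  10  14
  4   1   0   6  16  30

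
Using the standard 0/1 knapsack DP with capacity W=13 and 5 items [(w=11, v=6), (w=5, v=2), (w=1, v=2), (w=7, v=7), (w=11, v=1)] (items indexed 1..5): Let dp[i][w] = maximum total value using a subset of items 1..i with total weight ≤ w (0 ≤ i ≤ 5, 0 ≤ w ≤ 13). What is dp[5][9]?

i\w   0   1   2   3   4   5   6   7   8   9  10  11  12  13
  0   0   0   0   0   0   0   0   0   0   0   0   0   0   0
  1   0   0   0   0   0   0   0   0   0   0   0   6   6   6
  2   0   0   0   0   0   2   2   2   2   2   2   6   6   6
  3   0   2   2   2   2   2   4   4   4   4   4   6   8   8
  4   0   2   2   2   2   2   4   7   9   9   9   9   9  11
  5   0   2   2   2   2   2   4   7   9   9   9   9   9  11

9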